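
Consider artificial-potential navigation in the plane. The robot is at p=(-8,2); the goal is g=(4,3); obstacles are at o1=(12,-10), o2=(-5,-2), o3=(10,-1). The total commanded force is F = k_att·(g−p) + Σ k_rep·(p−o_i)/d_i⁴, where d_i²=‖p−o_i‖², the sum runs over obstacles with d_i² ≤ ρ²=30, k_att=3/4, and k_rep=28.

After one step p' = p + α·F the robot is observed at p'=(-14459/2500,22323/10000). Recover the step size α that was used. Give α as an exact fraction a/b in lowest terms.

F_att = 3/4·(g−p) = 3/4·(12,1) = (9.0000,0.7500)
o1: d²=544 > ρ²=30 → inactive
o2: d²=25 ≤ ρ²=30; F_rep = 28·(-3,4)/25² = (-0.1344,0.1792)
o3: d²=333 > ρ²=30 → inactive
F = F_att + ΣF_rep = (8.8656,0.9292)
Δp = p'−p = (2.2164,0.2323); α = Δx/Fx = (5541/2500) / (5541/625) = 1/4
check: Δy/Fy = (2323/10000) / (2323/2500) = 1/4 ✓

α = 1/4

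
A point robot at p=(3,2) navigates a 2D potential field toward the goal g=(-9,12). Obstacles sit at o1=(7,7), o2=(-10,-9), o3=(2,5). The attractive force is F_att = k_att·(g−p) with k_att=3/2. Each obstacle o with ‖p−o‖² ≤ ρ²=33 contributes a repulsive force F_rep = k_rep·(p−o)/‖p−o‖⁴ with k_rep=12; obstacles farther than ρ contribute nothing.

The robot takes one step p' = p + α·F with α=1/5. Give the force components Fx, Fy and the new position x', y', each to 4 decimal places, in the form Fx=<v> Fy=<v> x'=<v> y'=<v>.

Fx=-17.8800 Fy=14.6400 x'=-0.5760 y'=4.9280

F_att = 3/2·(g−p) = 3/2·(-12,10) = (-18.0000,15.0000)
o1: d²=41 > ρ²=33 → inactive
o2: d²=290 > ρ²=33 → inactive
o3: d²=10 ≤ ρ²=33; F_rep = 12·(1,-3)/10² = (0.1200,-0.3600)
F = F_att + ΣF_rep = (-17.8800,14.6400)
p' = p + 1/5·F = (-0.5760,4.9280)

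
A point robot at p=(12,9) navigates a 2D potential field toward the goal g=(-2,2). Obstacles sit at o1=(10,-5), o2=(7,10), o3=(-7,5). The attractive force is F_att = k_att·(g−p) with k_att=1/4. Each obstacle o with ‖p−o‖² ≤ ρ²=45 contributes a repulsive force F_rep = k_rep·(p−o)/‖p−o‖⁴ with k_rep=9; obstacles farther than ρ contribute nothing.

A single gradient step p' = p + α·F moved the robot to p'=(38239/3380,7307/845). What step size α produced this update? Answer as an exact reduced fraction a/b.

F_att = 1/4·(g−p) = 1/4·(-14,-7) = (-3.5000,-1.7500)
o1: d²=200 > ρ²=45 → inactive
o2: d²=26 ≤ ρ²=45; F_rep = 9·(5,-1)/26² = (0.0666,-0.0133)
o3: d²=377 > ρ²=45 → inactive
F = F_att + ΣF_rep = (-3.4334,-1.7633)
Δp = p'−p = (-0.6867,-0.3527); α = Δx/Fx = (-2321/3380) / (-2321/676) = 1/5
check: Δy/Fy = (-298/845) / (-298/169) = 1/5 ✓

α = 1/5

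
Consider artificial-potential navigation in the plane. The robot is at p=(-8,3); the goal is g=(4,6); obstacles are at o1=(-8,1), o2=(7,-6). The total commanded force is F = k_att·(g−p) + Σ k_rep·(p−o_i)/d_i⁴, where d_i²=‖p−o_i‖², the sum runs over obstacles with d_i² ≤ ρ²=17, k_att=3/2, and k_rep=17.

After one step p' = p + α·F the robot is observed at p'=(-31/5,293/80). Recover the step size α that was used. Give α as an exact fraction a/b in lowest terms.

F_att = 3/2·(g−p) = 3/2·(12,3) = (18.0000,4.5000)
o1: d²=4 ≤ ρ²=17; F_rep = 17·(0,2)/4² = (0.0000,2.1250)
o2: d²=306 > ρ²=17 → inactive
F = F_att + ΣF_rep = (18.0000,6.6250)
Δp = p'−p = (1.8000,0.6625); α = Δx/Fx = (9/5) / (18) = 1/10
check: Δy/Fy = (53/80) / (53/8) = 1/10 ✓

α = 1/10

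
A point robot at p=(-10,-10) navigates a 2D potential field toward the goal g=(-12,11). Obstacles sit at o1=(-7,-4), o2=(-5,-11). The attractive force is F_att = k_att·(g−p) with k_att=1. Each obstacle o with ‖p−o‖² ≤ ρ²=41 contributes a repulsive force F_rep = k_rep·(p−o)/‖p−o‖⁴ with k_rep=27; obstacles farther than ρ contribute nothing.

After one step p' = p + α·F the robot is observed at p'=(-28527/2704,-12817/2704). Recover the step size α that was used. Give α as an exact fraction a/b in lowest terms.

α = 1/4

F_att = 1·(g−p) = 1·(-2,21) = (-2.0000,21.0000)
o1: d²=45 > ρ²=41 → inactive
o2: d²=26 ≤ ρ²=41; F_rep = 27·(-5,1)/26² = (-0.1997,0.0399)
F = F_att + ΣF_rep = (-2.1997,21.0399)
Δp = p'−p = (-0.5499,5.2600); α = Δx/Fx = (-1487/2704) / (-1487/676) = 1/4
check: Δy/Fy = (14223/2704) / (14223/676) = 1/4 ✓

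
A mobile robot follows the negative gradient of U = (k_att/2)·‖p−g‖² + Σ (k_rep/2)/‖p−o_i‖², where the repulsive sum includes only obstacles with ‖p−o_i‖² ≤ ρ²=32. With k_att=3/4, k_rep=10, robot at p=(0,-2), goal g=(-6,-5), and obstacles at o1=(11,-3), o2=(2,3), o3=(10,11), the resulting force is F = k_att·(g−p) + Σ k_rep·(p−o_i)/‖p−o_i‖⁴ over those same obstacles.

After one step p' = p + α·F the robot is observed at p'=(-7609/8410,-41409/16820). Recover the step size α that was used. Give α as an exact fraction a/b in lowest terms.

F_att = 3/4·(g−p) = 3/4·(-6,-3) = (-4.5000,-2.2500)
o1: d²=122 > ρ²=32 → inactive
o2: d²=29 ≤ ρ²=32; F_rep = 10·(-2,-5)/29² = (-0.0238,-0.0595)
o3: d²=269 > ρ²=32 → inactive
F = F_att + ΣF_rep = (-4.5238,-2.3095)
Δp = p'−p = (-0.9048,-0.4619); α = Δx/Fx = (-7609/8410) / (-7609/1682) = 1/5
check: Δy/Fy = (-7769/16820) / (-7769/3364) = 1/5 ✓

α = 1/5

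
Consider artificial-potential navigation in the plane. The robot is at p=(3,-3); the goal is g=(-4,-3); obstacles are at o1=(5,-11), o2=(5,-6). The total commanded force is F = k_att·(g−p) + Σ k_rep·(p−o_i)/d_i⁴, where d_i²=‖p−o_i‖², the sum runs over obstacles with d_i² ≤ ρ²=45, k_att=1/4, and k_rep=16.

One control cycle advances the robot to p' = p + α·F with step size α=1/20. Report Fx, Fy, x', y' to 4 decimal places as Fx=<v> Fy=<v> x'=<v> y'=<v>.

Fx=-1.9393 Fy=0.2840 x'=2.9030 y'=-2.9858

F_att = 1/4·(g−p) = 1/4·(-7,0) = (-1.7500,0.0000)
o1: d²=68 > ρ²=45 → inactive
o2: d²=13 ≤ ρ²=45; F_rep = 16·(-2,3)/13² = (-0.1893,0.2840)
F = F_att + ΣF_rep = (-1.9393,0.2840)
p' = p + 1/20·F = (2.9030,-2.9858)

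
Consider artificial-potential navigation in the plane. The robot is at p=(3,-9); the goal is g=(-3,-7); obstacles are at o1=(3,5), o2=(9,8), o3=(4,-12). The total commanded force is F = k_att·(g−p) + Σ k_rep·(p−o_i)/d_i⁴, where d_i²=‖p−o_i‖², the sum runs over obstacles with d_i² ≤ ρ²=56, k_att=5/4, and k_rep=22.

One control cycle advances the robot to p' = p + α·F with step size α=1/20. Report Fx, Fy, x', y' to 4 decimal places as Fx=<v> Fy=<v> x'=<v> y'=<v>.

F_att = 5/4·(g−p) = 5/4·(-6,2) = (-7.5000,2.5000)
o1: d²=196 > ρ²=56 → inactive
o2: d²=325 > ρ²=56 → inactive
o3: d²=10 ≤ ρ²=56; F_rep = 22·(-1,3)/10² = (-0.2200,0.6600)
F = F_att + ΣF_rep = (-7.7200,3.1600)
p' = p + 1/20·F = (2.6140,-8.8420)

Fx=-7.7200 Fy=3.1600 x'=2.6140 y'=-8.8420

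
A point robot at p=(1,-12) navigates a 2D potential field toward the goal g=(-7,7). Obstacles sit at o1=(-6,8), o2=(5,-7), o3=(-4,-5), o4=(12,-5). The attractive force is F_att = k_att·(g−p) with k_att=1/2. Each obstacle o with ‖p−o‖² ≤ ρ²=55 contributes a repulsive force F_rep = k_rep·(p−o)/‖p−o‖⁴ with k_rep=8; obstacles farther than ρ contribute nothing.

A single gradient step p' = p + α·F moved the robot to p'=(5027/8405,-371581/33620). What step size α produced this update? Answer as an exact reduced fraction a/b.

α = 1/10

F_att = 1/2·(g−p) = 1/2·(-8,19) = (-4.0000,9.5000)
o1: d²=449 > ρ²=55 → inactive
o2: d²=41 ≤ ρ²=55; F_rep = 8·(-4,-5)/41² = (-0.0190,-0.0238)
o3: d²=74 > ρ²=55 → inactive
o4: d²=170 > ρ²=55 → inactive
F = F_att + ΣF_rep = (-4.0190,9.4762)
Δp = p'−p = (-0.4019,0.9476); α = Δx/Fx = (-3378/8405) / (-6756/1681) = 1/10
check: Δy/Fy = (31859/33620) / (31859/3362) = 1/10 ✓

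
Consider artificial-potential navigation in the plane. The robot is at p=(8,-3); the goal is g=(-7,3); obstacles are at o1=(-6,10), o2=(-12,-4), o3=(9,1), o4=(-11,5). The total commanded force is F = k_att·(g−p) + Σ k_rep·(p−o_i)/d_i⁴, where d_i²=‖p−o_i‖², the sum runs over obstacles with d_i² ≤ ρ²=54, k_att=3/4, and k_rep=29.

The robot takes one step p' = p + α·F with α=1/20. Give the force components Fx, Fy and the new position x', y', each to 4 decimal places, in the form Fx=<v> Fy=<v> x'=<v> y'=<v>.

Fx=-11.3503 Fy=4.0986 x'=7.4325 y'=-2.7951

F_att = 3/4·(g−p) = 3/4·(-15,6) = (-11.2500,4.5000)
o1: d²=365 > ρ²=54 → inactive
o2: d²=401 > ρ²=54 → inactive
o3: d²=17 ≤ ρ²=54; F_rep = 29·(-1,-4)/17² = (-0.1003,-0.4014)
o4: d²=425 > ρ²=54 → inactive
F = F_att + ΣF_rep = (-11.3503,4.0986)
p' = p + 1/20·F = (7.4325,-2.7951)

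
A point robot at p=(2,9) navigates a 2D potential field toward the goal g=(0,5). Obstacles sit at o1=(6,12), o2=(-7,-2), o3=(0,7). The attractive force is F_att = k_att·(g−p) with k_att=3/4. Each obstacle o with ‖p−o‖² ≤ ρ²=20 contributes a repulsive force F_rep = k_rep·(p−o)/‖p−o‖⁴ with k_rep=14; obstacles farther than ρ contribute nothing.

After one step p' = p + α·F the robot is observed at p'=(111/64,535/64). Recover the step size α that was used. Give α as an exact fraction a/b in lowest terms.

α = 1/4

F_att = 3/4·(g−p) = 3/4·(-2,-4) = (-1.5000,-3.0000)
o1: d²=25 > ρ²=20 → inactive
o2: d²=202 > ρ²=20 → inactive
o3: d²=8 ≤ ρ²=20; F_rep = 14·(2,2)/8² = (0.4375,0.4375)
F = F_att + ΣF_rep = (-1.0625,-2.5625)
Δp = p'−p = (-0.2656,-0.6406); α = Δx/Fx = (-17/64) / (-17/16) = 1/4
check: Δy/Fy = (-41/64) / (-41/16) = 1/4 ✓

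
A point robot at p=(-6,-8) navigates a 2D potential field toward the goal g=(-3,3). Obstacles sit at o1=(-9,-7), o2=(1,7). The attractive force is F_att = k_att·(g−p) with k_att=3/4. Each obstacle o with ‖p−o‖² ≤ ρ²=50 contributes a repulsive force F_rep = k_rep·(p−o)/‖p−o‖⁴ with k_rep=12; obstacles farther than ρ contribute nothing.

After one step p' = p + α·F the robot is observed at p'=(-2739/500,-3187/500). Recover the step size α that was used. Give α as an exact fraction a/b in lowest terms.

F_att = 3/4·(g−p) = 3/4·(3,11) = (2.2500,8.2500)
o1: d²=10 ≤ ρ²=50; F_rep = 12·(3,-1)/10² = (0.3600,-0.1200)
o2: d²=274 > ρ²=50 → inactive
F = F_att + ΣF_rep = (2.6100,8.1300)
Δp = p'−p = (0.5220,1.6260); α = Δx/Fx = (261/500) / (261/100) = 1/5
check: Δy/Fy = (813/500) / (813/100) = 1/5 ✓

α = 1/5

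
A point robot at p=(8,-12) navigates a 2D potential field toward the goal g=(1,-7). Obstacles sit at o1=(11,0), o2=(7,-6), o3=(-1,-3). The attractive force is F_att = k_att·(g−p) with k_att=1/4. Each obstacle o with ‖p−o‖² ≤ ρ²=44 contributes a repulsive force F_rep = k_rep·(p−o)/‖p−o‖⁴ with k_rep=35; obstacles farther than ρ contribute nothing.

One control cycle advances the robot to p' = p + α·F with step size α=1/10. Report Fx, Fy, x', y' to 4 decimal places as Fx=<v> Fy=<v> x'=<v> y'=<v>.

Fx=-1.7244 Fy=1.0966 x'=7.8276 y'=-11.8903

F_att = 1/4·(g−p) = 1/4·(-7,5) = (-1.7500,1.2500)
o1: d²=153 > ρ²=44 → inactive
o2: d²=37 ≤ ρ²=44; F_rep = 35·(1,-6)/37² = (0.0256,-0.1534)
o3: d²=162 > ρ²=44 → inactive
F = F_att + ΣF_rep = (-1.7244,1.0966)
p' = p + 1/10·F = (7.8276,-11.8903)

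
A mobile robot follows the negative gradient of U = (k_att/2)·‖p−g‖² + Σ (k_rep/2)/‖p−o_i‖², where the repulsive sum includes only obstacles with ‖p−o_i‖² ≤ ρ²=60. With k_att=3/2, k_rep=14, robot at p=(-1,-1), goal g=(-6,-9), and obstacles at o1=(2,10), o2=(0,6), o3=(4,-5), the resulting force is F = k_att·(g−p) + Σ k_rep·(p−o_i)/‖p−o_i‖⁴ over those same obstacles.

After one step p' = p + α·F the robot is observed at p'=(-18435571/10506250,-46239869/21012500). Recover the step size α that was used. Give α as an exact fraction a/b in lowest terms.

F_att = 3/2·(g−p) = 3/2·(-5,-8) = (-7.5000,-12.0000)
o1: d²=130 > ρ²=60 → inactive
o2: d²=50 ≤ ρ²=60; F_rep = 14·(-1,-7)/50² = (-0.0056,-0.0392)
o3: d²=41 ≤ ρ²=60; F_rep = 14·(-5,4)/41² = (-0.0416,0.0333)
F = F_att + ΣF_rep = (-7.5472,-12.0059)
Δp = p'−p = (-0.7547,-1.2006); α = Δx/Fx = (-7929321/10506250) / (-7929321/1050625) = 1/10
check: Δy/Fy = (-25227369/21012500) / (-25227369/2101250) = 1/10 ✓

α = 1/10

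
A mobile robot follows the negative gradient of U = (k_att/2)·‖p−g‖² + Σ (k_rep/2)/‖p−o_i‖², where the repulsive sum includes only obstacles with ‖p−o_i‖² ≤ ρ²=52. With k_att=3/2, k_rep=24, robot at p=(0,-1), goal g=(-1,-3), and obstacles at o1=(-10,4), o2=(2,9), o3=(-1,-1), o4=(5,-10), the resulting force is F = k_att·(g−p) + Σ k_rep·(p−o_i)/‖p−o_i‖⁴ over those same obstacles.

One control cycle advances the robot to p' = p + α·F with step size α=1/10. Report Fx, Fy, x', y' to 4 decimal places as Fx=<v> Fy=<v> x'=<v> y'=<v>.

Fx=22.5000 Fy=-3.0000 x'=2.2500 y'=-1.3000

F_att = 3/2·(g−p) = 3/2·(-1,-2) = (-1.5000,-3.0000)
o1: d²=125 > ρ²=52 → inactive
o2: d²=104 > ρ²=52 → inactive
o3: d²=1 ≤ ρ²=52; F_rep = 24·(1,0)/1² = (24.0000,0.0000)
o4: d²=106 > ρ²=52 → inactive
F = F_att + ΣF_rep = (22.5000,-3.0000)
p' = p + 1/10·F = (2.2500,-1.3000)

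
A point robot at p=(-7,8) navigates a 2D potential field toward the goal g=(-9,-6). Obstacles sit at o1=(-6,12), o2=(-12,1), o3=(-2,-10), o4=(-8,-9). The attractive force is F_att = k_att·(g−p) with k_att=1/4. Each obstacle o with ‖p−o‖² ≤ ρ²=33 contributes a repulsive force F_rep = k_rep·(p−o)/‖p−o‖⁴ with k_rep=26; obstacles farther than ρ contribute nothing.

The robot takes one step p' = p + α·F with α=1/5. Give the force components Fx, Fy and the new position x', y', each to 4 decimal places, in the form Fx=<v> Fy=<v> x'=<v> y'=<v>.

Fx=-0.5900 Fy=-3.8599 x'=-7.1180 y'=7.2280

F_att = 1/4·(g−p) = 1/4·(-2,-14) = (-0.5000,-3.5000)
o1: d²=17 ≤ ρ²=33; F_rep = 26·(-1,-4)/17² = (-0.0900,-0.3599)
o2: d²=74 > ρ²=33 → inactive
o3: d²=349 > ρ²=33 → inactive
o4: d²=290 > ρ²=33 → inactive
F = F_att + ΣF_rep = (-0.5900,-3.8599)
p' = p + 1/5·F = (-7.1180,7.2280)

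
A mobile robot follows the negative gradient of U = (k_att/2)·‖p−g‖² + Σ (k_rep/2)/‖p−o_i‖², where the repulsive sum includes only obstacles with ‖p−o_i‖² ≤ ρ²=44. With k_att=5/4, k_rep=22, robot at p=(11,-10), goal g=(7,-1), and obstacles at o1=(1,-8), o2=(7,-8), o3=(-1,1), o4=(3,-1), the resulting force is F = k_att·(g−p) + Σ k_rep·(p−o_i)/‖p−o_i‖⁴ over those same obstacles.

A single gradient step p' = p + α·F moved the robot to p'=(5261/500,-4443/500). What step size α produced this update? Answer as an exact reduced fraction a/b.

α = 1/10

F_att = 5/4·(g−p) = 5/4·(-4,9) = (-5.0000,11.2500)
o1: d²=104 > ρ²=44 → inactive
o2: d²=20 ≤ ρ²=44; F_rep = 22·(4,-2)/20² = (0.2200,-0.1100)
o3: d²=265 > ρ²=44 → inactive
o4: d²=145 > ρ²=44 → inactive
F = F_att + ΣF_rep = (-4.7800,11.1400)
Δp = p'−p = (-0.4780,1.1140); α = Δx/Fx = (-239/500) / (-239/50) = 1/10
check: Δy/Fy = (557/500) / (557/50) = 1/10 ✓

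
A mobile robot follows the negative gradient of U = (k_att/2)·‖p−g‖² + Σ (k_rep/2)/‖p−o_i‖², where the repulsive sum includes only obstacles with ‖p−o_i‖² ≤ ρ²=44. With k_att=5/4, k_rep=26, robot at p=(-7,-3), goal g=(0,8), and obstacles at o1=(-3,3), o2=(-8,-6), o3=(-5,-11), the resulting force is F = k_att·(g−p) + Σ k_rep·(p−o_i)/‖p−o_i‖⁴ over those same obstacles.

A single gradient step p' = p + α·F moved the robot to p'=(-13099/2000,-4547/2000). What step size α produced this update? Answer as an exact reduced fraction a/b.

F_att = 5/4·(g−p) = 5/4·(7,11) = (8.7500,13.7500)
o1: d²=52 > ρ²=44 → inactive
o2: d²=10 ≤ ρ²=44; F_rep = 26·(1,3)/10² = (0.2600,0.7800)
o3: d²=68 > ρ²=44 → inactive
F = F_att + ΣF_rep = (9.0100,14.5300)
Δp = p'−p = (0.4505,0.7265); α = Δx/Fx = (901/2000) / (901/100) = 1/20
check: Δy/Fy = (1453/2000) / (1453/100) = 1/20 ✓

α = 1/20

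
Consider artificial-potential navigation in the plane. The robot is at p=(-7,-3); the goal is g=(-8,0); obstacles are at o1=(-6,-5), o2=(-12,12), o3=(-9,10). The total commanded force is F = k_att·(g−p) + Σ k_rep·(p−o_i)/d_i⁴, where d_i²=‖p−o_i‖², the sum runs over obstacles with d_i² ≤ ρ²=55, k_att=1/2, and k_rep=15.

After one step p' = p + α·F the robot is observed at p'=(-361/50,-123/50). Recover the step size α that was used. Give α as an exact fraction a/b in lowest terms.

F_att = 1/2·(g−p) = 1/2·(-1,3) = (-0.5000,1.5000)
o1: d²=5 ≤ ρ²=55; F_rep = 15·(-1,2)/5² = (-0.6000,1.2000)
o2: d²=250 > ρ²=55 → inactive
o3: d²=173 > ρ²=55 → inactive
F = F_att + ΣF_rep = (-1.1000,2.7000)
Δp = p'−p = (-0.2200,0.5400); α = Δx/Fx = (-11/50) / (-11/10) = 1/5
check: Δy/Fy = (27/50) / (27/10) = 1/5 ✓

α = 1/5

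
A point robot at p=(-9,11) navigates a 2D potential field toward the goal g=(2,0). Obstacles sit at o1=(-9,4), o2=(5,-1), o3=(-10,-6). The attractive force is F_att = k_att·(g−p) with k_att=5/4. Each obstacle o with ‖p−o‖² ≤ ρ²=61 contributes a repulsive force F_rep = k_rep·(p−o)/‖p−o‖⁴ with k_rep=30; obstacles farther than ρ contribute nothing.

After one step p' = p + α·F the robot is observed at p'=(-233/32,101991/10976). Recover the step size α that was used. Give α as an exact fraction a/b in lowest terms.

F_att = 5/4·(g−p) = 5/4·(11,-11) = (13.7500,-13.7500)
o1: d²=49 ≤ ρ²=61; F_rep = 30·(0,7)/49² = (0.0000,0.0875)
o2: d²=340 > ρ²=61 → inactive
o3: d²=290 > ρ²=61 → inactive
F = F_att + ΣF_rep = (13.7500,-13.6625)
Δp = p'−p = (1.7188,-1.7078); α = Δx/Fx = (55/32) / (55/4) = 1/8
check: Δy/Fy = (-18745/10976) / (-18745/1372) = 1/8 ✓

α = 1/8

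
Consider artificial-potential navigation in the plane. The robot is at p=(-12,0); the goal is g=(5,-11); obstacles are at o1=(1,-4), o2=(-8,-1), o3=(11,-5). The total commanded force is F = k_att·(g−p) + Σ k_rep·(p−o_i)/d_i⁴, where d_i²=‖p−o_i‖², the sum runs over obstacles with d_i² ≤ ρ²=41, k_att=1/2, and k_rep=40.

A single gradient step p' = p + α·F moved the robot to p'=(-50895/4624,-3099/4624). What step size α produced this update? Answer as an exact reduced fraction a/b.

α = 1/8

F_att = 1/2·(g−p) = 1/2·(17,-11) = (8.5000,-5.5000)
o1: d²=185 > ρ²=41 → inactive
o2: d²=17 ≤ ρ²=41; F_rep = 40·(-4,1)/17² = (-0.5536,0.1384)
o3: d²=554 > ρ²=41 → inactive
F = F_att + ΣF_rep = (7.9464,-5.3616)
Δp = p'−p = (0.9933,-0.6702); α = Δx/Fx = (4593/4624) / (4593/578) = 1/8
check: Δy/Fy = (-3099/4624) / (-3099/578) = 1/8 ✓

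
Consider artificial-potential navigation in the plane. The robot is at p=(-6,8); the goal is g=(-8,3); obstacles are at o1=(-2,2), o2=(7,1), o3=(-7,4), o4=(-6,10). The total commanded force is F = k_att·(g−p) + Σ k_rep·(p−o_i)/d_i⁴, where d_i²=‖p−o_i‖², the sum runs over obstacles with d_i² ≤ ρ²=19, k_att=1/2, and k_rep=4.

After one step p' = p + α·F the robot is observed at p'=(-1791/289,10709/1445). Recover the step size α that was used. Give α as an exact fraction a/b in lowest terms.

α = 1/5

F_att = 1/2·(g−p) = 1/2·(-2,-5) = (-1.0000,-2.5000)
o1: d²=52 > ρ²=19 → inactive
o2: d²=218 > ρ²=19 → inactive
o3: d²=17 ≤ ρ²=19; F_rep = 4·(1,4)/17² = (0.0138,0.0554)
o4: d²=4 ≤ ρ²=19; F_rep = 4·(0,-2)/4² = (0.0000,-0.5000)
F = F_att + ΣF_rep = (-0.9862,-2.9446)
Δp = p'−p = (-0.1972,-0.5889); α = Δx/Fx = (-57/289) / (-285/289) = 1/5
check: Δy/Fy = (-851/1445) / (-851/289) = 1/5 ✓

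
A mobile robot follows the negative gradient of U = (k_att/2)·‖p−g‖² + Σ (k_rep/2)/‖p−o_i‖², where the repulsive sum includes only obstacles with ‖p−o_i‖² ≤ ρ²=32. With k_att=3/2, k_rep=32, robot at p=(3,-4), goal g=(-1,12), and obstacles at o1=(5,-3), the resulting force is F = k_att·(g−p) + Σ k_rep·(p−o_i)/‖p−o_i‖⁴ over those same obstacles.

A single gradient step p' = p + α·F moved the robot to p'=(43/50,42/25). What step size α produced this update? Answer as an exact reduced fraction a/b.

F_att = 3/2·(g−p) = 3/2·(-4,16) = (-6.0000,24.0000)
o1: d²=5 ≤ ρ²=32; F_rep = 32·(-2,-1)/5² = (-2.5600,-1.2800)
F = F_att + ΣF_rep = (-8.5600,22.7200)
Δp = p'−p = (-2.1400,5.6800); α = Δx/Fx = (-107/50) / (-214/25) = 1/4
check: Δy/Fy = (142/25) / (568/25) = 1/4 ✓

α = 1/4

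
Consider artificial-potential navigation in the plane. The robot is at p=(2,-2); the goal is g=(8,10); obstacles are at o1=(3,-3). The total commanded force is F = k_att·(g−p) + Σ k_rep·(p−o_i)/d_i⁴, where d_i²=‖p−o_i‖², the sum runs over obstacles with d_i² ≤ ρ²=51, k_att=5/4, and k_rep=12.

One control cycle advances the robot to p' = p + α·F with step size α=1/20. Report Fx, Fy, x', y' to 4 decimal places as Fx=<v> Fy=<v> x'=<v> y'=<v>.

Fx=4.5000 Fy=18.0000 x'=2.2250 y'=-1.1000

F_att = 5/4·(g−p) = 5/4·(6,12) = (7.5000,15.0000)
o1: d²=2 ≤ ρ²=51; F_rep = 12·(-1,1)/2² = (-3.0000,3.0000)
F = F_att + ΣF_rep = (4.5000,18.0000)
p' = p + 1/20·F = (2.2250,-1.1000)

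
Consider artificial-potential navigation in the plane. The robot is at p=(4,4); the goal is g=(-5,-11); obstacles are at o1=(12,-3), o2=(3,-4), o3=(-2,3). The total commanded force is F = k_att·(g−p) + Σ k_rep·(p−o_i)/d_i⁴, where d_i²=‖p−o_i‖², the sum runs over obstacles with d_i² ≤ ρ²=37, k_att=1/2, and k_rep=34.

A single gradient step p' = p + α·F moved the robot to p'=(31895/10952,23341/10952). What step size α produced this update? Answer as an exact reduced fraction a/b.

α = 1/4

F_att = 1/2·(g−p) = 1/2·(-9,-15) = (-4.5000,-7.5000)
o1: d²=113 > ρ²=37 → inactive
o2: d²=65 > ρ²=37 → inactive
o3: d²=37 ≤ ρ²=37; F_rep = 34·(6,1)/37² = (0.1490,0.0248)
F = F_att + ΣF_rep = (-4.3510,-7.4752)
Δp = p'−p = (-1.0877,-1.8688); α = Δx/Fx = (-11913/10952) / (-11913/2738) = 1/4
check: Δy/Fy = (-20467/10952) / (-20467/2738) = 1/4 ✓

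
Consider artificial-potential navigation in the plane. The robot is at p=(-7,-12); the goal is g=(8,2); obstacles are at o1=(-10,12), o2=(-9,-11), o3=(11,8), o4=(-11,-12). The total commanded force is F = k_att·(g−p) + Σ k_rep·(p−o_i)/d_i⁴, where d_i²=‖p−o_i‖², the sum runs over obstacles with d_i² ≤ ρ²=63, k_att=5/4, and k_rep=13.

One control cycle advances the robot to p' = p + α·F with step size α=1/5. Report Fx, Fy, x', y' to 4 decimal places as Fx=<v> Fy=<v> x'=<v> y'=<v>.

F_att = 5/4·(g−p) = 5/4·(15,14) = (18.7500,17.5000)
o1: d²=585 > ρ²=63 → inactive
o2: d²=5 ≤ ρ²=63; F_rep = 13·(2,-1)/5² = (1.0400,-0.5200)
o3: d²=724 > ρ²=63 → inactive
o4: d²=16 ≤ ρ²=63; F_rep = 13·(4,0)/16² = (0.2031,0.0000)
F = F_att + ΣF_rep = (19.9931,16.9800)
p' = p + 1/5·F = (-3.0014,-8.6040)

Fx=19.9931 Fy=16.9800 x'=-3.0014 y'=-8.6040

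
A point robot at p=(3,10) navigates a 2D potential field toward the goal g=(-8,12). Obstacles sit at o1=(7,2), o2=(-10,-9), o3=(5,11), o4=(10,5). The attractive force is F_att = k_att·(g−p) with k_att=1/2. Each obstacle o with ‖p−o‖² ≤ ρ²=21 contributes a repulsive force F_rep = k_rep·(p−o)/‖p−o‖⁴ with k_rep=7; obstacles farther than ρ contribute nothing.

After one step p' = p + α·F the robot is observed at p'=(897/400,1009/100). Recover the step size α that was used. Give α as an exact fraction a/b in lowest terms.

α = 1/8

F_att = 1/2·(g−p) = 1/2·(-11,2) = (-5.5000,1.0000)
o1: d²=80 > ρ²=21 → inactive
o2: d²=530 > ρ²=21 → inactive
o3: d²=5 ≤ ρ²=21; F_rep = 7·(-2,-1)/5² = (-0.5600,-0.2800)
o4: d²=74 > ρ²=21 → inactive
F = F_att + ΣF_rep = (-6.0600,0.7200)
Δp = p'−p = (-0.7575,0.0900); α = Δx/Fx = (-303/400) / (-303/50) = 1/8
check: Δy/Fy = (9/100) / (18/25) = 1/8 ✓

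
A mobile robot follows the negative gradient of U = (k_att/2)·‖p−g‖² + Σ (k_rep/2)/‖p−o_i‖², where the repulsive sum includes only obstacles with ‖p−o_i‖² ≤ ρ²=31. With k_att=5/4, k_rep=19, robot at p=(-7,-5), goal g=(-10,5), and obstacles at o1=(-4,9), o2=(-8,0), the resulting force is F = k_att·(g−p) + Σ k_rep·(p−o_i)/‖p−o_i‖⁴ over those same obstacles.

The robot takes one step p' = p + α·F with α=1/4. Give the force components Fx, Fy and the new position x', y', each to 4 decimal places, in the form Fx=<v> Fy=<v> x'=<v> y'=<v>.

Fx=-3.7219 Fy=12.3595 x'=-7.9305 y'=-1.9101

F_att = 5/4·(g−p) = 5/4·(-3,10) = (-3.7500,12.5000)
o1: d²=205 > ρ²=31 → inactive
o2: d²=26 ≤ ρ²=31; F_rep = 19·(1,-5)/26² = (0.0281,-0.1405)
F = F_att + ΣF_rep = (-3.7219,12.3595)
p' = p + 1/4·F = (-7.9305,-1.9101)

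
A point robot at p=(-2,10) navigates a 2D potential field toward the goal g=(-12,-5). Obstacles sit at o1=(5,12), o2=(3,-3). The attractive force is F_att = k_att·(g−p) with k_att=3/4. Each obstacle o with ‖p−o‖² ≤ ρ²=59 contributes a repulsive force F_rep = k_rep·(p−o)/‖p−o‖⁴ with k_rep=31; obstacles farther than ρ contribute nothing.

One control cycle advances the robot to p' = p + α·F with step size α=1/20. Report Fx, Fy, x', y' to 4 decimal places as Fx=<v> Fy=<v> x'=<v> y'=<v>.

F_att = 3/4·(g−p) = 3/4·(-10,-15) = (-7.5000,-11.2500)
o1: d²=53 ≤ ρ²=59; F_rep = 31·(-7,-2)/53² = (-0.0773,-0.0221)
o2: d²=194 > ρ²=59 → inactive
F = F_att + ΣF_rep = (-7.5773,-11.2721)
p' = p + 1/20·F = (-2.3789,9.4364)

Fx=-7.5773 Fy=-11.2721 x'=-2.3789 y'=9.4364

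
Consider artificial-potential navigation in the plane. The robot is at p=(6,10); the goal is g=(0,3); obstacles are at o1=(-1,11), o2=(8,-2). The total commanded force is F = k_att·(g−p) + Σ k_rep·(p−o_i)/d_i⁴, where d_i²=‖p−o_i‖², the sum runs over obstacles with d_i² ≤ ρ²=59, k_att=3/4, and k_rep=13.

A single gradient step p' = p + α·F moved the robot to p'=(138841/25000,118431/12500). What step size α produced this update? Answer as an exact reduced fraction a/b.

F_att = 3/4·(g−p) = 3/4·(-6,-7) = (-4.5000,-5.2500)
o1: d²=50 ≤ ρ²=59; F_rep = 13·(7,-1)/50² = (0.0364,-0.0052)
o2: d²=148 > ρ²=59 → inactive
F = F_att + ΣF_rep = (-4.4636,-5.2552)
Δp = p'−p = (-0.4464,-0.5255); α = Δx/Fx = (-11159/25000) / (-11159/2500) = 1/10
check: Δy/Fy = (-6569/12500) / (-6569/1250) = 1/10 ✓

α = 1/10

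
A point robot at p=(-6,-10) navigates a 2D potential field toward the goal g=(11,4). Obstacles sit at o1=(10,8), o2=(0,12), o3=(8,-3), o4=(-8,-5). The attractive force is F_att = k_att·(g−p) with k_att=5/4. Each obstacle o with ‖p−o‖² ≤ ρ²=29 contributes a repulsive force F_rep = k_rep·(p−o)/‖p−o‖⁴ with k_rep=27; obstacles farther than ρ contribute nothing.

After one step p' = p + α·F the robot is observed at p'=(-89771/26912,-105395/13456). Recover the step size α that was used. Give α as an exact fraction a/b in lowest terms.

α = 1/8

F_att = 5/4·(g−p) = 5/4·(17,14) = (21.2500,17.5000)
o1: d²=580 > ρ²=29 → inactive
o2: d²=520 > ρ²=29 → inactive
o3: d²=245 > ρ²=29 → inactive
o4: d²=29 ≤ ρ²=29; F_rep = 27·(2,-5)/29² = (0.0642,-0.1605)
F = F_att + ΣF_rep = (21.3142,17.3395)
Δp = p'−p = (2.6643,2.1674); α = Δx/Fx = (71701/26912) / (71701/3364) = 1/8
check: Δy/Fy = (29165/13456) / (29165/1682) = 1/8 ✓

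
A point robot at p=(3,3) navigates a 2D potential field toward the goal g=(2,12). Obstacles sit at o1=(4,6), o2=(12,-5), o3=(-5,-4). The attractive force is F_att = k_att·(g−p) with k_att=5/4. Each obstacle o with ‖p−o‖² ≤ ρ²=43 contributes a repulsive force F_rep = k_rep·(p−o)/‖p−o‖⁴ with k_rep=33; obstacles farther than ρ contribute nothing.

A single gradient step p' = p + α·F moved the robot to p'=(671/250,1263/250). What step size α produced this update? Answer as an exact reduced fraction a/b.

α = 1/5

F_att = 5/4·(g−p) = 5/4·(-1,9) = (-1.2500,11.2500)
o1: d²=10 ≤ ρ²=43; F_rep = 33·(-1,-3)/10² = (-0.3300,-0.9900)
o2: d²=145 > ρ²=43 → inactive
o3: d²=113 > ρ²=43 → inactive
F = F_att + ΣF_rep = (-1.5800,10.2600)
Δp = p'−p = (-0.3160,2.0520); α = Δx/Fx = (-79/250) / (-79/50) = 1/5
check: Δy/Fy = (513/250) / (513/50) = 1/5 ✓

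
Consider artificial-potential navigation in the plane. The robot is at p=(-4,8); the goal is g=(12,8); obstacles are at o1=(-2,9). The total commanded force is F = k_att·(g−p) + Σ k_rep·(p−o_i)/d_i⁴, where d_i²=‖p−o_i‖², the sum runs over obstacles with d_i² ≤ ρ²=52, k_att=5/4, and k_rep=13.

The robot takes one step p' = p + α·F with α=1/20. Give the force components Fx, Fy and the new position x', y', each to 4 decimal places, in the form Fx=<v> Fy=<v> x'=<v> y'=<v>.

Fx=18.9600 Fy=-0.5200 x'=-3.0520 y'=7.9740

F_att = 5/4·(g−p) = 5/4·(16,0) = (20.0000,0.0000)
o1: d²=5 ≤ ρ²=52; F_rep = 13·(-2,-1)/5² = (-1.0400,-0.5200)
F = F_att + ΣF_rep = (18.9600,-0.5200)
p' = p + 1/20·F = (-3.0520,7.9740)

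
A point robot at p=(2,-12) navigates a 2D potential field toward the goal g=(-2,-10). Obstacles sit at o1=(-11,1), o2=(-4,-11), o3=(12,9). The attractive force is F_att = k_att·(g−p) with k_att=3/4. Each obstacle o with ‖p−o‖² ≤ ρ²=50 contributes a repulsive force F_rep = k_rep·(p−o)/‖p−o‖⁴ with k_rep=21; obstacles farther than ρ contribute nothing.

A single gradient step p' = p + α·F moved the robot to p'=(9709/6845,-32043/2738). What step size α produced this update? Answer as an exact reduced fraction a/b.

α = 1/5

F_att = 3/4·(g−p) = 3/4·(-4,2) = (-3.0000,1.5000)
o1: d²=338 > ρ²=50 → inactive
o2: d²=37 ≤ ρ²=50; F_rep = 21·(6,-1)/37² = (0.0920,-0.0153)
o3: d²=541 > ρ²=50 → inactive
F = F_att + ΣF_rep = (-2.9080,1.4847)
Δp = p'−p = (-0.5816,0.2969); α = Δx/Fx = (-3981/6845) / (-3981/1369) = 1/5
check: Δy/Fy = (813/2738) / (4065/2738) = 1/5 ✓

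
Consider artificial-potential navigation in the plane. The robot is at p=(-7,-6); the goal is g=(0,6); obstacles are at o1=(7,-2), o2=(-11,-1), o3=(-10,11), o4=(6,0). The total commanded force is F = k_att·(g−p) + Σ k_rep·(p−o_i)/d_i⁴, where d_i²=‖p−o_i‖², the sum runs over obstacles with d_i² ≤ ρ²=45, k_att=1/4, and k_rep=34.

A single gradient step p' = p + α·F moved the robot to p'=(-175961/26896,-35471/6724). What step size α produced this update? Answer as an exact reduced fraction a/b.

F_att = 1/4·(g−p) = 1/4·(7,12) = (1.7500,3.0000)
o1: d²=212 > ρ²=45 → inactive
o2: d²=41 ≤ ρ²=45; F_rep = 34·(4,-5)/41² = (0.0809,-0.1011)
o3: d²=298 > ρ²=45 → inactive
o4: d²=205 > ρ²=45 → inactive
F = F_att + ΣF_rep = (1.8309,2.8989)
Δp = p'−p = (0.4577,0.7247); α = Δx/Fx = (12311/26896) / (12311/6724) = 1/4
check: Δy/Fy = (4873/6724) / (4873/1681) = 1/4 ✓

α = 1/4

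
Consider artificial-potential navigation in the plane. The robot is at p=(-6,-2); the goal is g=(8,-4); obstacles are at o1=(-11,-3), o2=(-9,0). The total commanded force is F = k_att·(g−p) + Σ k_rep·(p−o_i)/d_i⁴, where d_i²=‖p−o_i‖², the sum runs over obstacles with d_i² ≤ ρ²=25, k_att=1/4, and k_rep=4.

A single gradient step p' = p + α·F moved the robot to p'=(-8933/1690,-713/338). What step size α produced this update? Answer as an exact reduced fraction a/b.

α = 1/5

F_att = 1/4·(g−p) = 1/4·(14,-2) = (3.5000,-0.5000)
o1: d²=26 > ρ²=25 → inactive
o2: d²=13 ≤ ρ²=25; F_rep = 4·(3,-2)/13² = (0.0710,-0.0473)
F = F_att + ΣF_rep = (3.5710,-0.5473)
Δp = p'−p = (0.7142,-0.1095); α = Δx/Fx = (1207/1690) / (1207/338) = 1/5
check: Δy/Fy = (-37/338) / (-185/338) = 1/5 ✓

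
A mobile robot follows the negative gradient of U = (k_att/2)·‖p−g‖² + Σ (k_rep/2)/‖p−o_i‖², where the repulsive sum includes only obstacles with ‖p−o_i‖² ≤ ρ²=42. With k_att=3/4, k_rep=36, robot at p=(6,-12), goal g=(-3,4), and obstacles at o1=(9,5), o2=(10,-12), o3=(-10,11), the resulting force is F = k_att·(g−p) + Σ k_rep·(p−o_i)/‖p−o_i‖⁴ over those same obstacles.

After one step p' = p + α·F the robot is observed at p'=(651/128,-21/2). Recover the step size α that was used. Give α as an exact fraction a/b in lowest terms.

α = 1/8

F_att = 3/4·(g−p) = 3/4·(-9,16) = (-6.7500,12.0000)
o1: d²=298 > ρ²=42 → inactive
o2: d²=16 ≤ ρ²=42; F_rep = 36·(-4,0)/16² = (-0.5625,0.0000)
o3: d²=785 > ρ²=42 → inactive
F = F_att + ΣF_rep = (-7.3125,12.0000)
Δp = p'−p = (-0.9141,1.5000); α = Δx/Fx = (-117/128) / (-117/16) = 1/8
check: Δy/Fy = (3/2) / (12) = 1/8 ✓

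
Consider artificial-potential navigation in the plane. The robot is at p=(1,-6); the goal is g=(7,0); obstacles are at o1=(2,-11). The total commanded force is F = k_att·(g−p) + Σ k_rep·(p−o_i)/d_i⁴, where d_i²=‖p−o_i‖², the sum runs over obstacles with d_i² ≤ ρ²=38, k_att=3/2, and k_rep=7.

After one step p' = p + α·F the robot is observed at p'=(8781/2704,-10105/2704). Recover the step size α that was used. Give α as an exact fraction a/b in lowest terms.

α = 1/4

F_att = 3/2·(g−p) = 3/2·(6,6) = (9.0000,9.0000)
o1: d²=26 ≤ ρ²=38; F_rep = 7·(-1,5)/26² = (-0.0104,0.0518)
F = F_att + ΣF_rep = (8.9896,9.0518)
Δp = p'−p = (2.2474,2.2629); α = Δx/Fx = (6077/2704) / (6077/676) = 1/4
check: Δy/Fy = (6119/2704) / (6119/676) = 1/4 ✓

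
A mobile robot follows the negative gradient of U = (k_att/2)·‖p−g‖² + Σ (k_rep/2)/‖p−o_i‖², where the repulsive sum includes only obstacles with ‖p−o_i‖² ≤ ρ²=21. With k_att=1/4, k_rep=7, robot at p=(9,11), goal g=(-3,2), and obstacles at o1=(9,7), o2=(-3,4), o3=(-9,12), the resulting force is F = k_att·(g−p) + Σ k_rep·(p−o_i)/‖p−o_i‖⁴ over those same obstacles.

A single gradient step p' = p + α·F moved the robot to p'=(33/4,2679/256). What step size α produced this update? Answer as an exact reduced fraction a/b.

α = 1/4

F_att = 1/4·(g−p) = 1/4·(-12,-9) = (-3.0000,-2.2500)
o1: d²=16 ≤ ρ²=21; F_rep = 7·(0,4)/16² = (0.0000,0.1094)
o2: d²=193 > ρ²=21 → inactive
o3: d²=325 > ρ²=21 → inactive
F = F_att + ΣF_rep = (-3.0000,-2.1406)
Δp = p'−p = (-0.7500,-0.5352); α = Δx/Fx = (-3/4) / (-3) = 1/4
check: Δy/Fy = (-137/256) / (-137/64) = 1/4 ✓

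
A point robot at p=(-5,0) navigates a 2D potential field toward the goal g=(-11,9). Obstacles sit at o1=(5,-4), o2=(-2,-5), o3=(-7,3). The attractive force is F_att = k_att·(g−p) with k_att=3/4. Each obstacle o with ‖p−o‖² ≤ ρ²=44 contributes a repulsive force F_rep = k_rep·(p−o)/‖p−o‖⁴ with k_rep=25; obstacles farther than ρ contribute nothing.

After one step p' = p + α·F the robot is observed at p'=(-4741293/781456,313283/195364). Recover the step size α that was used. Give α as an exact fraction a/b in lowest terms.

α = 1/4

F_att = 3/4·(g−p) = 3/4·(-6,9) = (-4.5000,6.7500)
o1: d²=116 > ρ²=44 → inactive
o2: d²=34 ≤ ρ²=44; F_rep = 25·(-3,5)/34² = (-0.0649,0.1081)
o3: d²=13 ≤ ρ²=44; F_rep = 25·(2,-3)/13² = (0.2959,-0.4438)
F = F_att + ΣF_rep = (-4.2690,6.4143)
Δp = p'−p = (-1.0673,1.6036); α = Δx/Fx = (-834013/781456) / (-834013/195364) = 1/4
check: Δy/Fy = (313283/195364) / (313283/48841) = 1/4 ✓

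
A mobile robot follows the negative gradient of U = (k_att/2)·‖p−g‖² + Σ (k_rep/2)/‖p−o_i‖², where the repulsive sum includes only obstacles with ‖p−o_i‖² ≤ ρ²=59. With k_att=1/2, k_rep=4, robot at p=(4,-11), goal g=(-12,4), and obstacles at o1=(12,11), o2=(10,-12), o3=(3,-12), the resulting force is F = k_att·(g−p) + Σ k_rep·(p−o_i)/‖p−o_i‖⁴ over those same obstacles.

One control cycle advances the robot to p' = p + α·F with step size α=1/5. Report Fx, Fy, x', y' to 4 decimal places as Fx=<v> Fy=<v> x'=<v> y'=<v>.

Fx=-7.0175 Fy=8.5029 x'=2.5965 y'=-9.2994

F_att = 1/2·(g−p) = 1/2·(-16,15) = (-8.0000,7.5000)
o1: d²=548 > ρ²=59 → inactive
o2: d²=37 ≤ ρ²=59; F_rep = 4·(-6,1)/37² = (-0.0175,0.0029)
o3: d²=2 ≤ ρ²=59; F_rep = 4·(1,1)/2² = (1.0000,1.0000)
F = F_att + ΣF_rep = (-7.0175,8.5029)
p' = p + 1/5·F = (2.5965,-9.2994)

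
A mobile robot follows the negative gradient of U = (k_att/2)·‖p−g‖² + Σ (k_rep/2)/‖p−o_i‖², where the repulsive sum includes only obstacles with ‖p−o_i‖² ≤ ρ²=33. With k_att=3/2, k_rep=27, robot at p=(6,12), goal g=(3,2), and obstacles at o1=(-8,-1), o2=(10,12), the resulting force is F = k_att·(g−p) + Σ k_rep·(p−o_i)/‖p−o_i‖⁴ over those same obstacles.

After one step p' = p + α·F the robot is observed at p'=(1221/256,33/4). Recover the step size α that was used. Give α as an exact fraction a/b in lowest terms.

α = 1/4

F_att = 3/2·(g−p) = 3/2·(-3,-10) = (-4.5000,-15.0000)
o1: d²=365 > ρ²=33 → inactive
o2: d²=16 ≤ ρ²=33; F_rep = 27·(-4,0)/16² = (-0.4219,0.0000)
F = F_att + ΣF_rep = (-4.9219,-15.0000)
Δp = p'−p = (-1.2305,-3.7500); α = Δx/Fx = (-315/256) / (-315/64) = 1/4
check: Δy/Fy = (-15/4) / (-15) = 1/4 ✓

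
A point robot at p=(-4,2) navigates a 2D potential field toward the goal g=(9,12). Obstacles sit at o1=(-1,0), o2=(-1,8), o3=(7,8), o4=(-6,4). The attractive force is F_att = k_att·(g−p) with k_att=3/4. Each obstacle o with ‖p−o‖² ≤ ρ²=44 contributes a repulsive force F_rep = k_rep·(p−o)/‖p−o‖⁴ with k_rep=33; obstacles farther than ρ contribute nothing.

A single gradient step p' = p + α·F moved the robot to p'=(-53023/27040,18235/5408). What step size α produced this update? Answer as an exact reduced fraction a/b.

F_att = 3/4·(g−p) = 3/4·(13,10) = (9.7500,7.5000)
o1: d²=13 ≤ ρ²=44; F_rep = 33·(-3,2)/13² = (-0.5858,0.3905)
o2: d²=45 > ρ²=44 → inactive
o3: d²=157 > ρ²=44 → inactive
o4: d²=8 ≤ ρ²=44; F_rep = 33·(2,-2)/8² = (1.0312,-1.0312)
F = F_att + ΣF_rep = (10.1955,6.8593)
Δp = p'−p = (2.0391,1.3719); α = Δx/Fx = (55137/27040) / (55137/5408) = 1/5
check: Δy/Fy = (7419/5408) / (37095/5408) = 1/5 ✓

α = 1/5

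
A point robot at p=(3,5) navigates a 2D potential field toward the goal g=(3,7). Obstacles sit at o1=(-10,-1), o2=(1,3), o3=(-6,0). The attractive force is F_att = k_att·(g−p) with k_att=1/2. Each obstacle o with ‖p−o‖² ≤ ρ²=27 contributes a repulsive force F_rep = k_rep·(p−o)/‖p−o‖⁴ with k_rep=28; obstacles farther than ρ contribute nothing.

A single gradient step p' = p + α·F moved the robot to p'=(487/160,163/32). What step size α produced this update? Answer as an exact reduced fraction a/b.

F_att = 1/2·(g−p) = 1/2·(0,2) = (0.0000,1.0000)
o1: d²=205 > ρ²=27 → inactive
o2: d²=8 ≤ ρ²=27; F_rep = 28·(2,2)/8² = (0.8750,0.8750)
o3: d²=106 > ρ²=27 → inactive
F = F_att + ΣF_rep = (0.8750,1.8750)
Δp = p'−p = (0.0437,0.0938); α = Δx/Fx = (7/160) / (7/8) = 1/20
check: Δy/Fy = (3/32) / (15/8) = 1/20 ✓

α = 1/20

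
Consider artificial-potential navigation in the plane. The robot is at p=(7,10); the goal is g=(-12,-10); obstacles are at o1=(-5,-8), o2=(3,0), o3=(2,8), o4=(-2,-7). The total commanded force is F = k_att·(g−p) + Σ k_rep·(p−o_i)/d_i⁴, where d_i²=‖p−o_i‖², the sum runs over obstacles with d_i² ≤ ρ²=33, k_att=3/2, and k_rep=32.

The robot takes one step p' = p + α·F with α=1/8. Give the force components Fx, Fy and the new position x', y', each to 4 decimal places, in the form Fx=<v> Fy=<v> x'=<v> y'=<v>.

Fx=-28.3098 Fy=-29.9239 x'=3.4613 y'=6.2595

F_att = 3/2·(g−p) = 3/2·(-19,-20) = (-28.5000,-30.0000)
o1: d²=468 > ρ²=33 → inactive
o2: d²=116 > ρ²=33 → inactive
o3: d²=29 ≤ ρ²=33; F_rep = 32·(5,2)/29² = (0.1902,0.0761)
o4: d²=370 > ρ²=33 → inactive
F = F_att + ΣF_rep = (-28.3098,-29.9239)
p' = p + 1/8·F = (3.4613,6.2595)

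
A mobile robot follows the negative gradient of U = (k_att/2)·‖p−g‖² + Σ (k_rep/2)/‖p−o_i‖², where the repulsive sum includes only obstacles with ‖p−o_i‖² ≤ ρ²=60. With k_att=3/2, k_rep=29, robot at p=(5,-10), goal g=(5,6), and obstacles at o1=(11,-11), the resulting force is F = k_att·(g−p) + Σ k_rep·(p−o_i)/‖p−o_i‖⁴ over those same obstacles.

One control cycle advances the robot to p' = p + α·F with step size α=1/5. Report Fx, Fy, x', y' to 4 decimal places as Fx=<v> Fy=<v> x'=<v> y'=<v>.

Fx=-0.1271 Fy=24.0212 x'=4.9746 y'=-5.1958

F_att = 3/2·(g−p) = 3/2·(0,16) = (0.0000,24.0000)
o1: d²=37 ≤ ρ²=60; F_rep = 29·(-6,1)/37² = (-0.1271,0.0212)
F = F_att + ΣF_rep = (-0.1271,24.0212)
p' = p + 1/5·F = (4.9746,-5.1958)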